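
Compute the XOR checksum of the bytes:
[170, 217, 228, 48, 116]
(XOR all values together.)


XOR chain: 170 ^ 217 ^ 228 ^ 48 ^ 116 = 211

211


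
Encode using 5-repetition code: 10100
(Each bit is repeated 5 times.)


Each bit -> 5 copies

1111100000111110000000000


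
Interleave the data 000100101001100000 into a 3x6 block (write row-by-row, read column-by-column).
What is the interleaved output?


Matrix:
  000100
  101001
  100000
Read columns: 011000010100000010

011000010100000010


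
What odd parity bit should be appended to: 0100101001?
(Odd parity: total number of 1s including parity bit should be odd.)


Number of 1s in data: 4
Parity bit: 1

1


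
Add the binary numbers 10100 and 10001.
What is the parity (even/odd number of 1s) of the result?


10100 = 20
10001 = 17
Sum = 37 = 100101
1s count = 3

odd parity (3 ones in 100101)


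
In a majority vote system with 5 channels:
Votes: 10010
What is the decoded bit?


Ones: 2 out of 5
Threshold: 3

0 (2/5 voted 1)


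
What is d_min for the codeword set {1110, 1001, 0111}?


Comparing all pairs, minimum distance: 2
Can detect 1 errors, correct 0 errors

2


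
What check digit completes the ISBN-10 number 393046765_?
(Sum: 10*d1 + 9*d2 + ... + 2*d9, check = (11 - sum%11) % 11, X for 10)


Weighted sum: 245
245 mod 11 = 3

Check digit: 8


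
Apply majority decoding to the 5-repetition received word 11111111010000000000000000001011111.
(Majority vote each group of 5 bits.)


Groups: 11111, 11101, 00000, 00000, 00000, 00010, 11111
Majority votes: 1100001

1100001


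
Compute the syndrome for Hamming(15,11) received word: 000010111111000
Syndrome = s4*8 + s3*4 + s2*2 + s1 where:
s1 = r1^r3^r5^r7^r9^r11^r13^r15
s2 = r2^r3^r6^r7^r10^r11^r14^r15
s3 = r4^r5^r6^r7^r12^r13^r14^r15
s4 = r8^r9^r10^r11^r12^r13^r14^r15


s1=0, s2=1, s3=1, s4=1

Syndrome = 14 (error at position 14)


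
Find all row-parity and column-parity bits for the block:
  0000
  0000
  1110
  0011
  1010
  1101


Row parities: 001001
Column parities: 1010

Row P: 001001, Col P: 1010, Corner: 0


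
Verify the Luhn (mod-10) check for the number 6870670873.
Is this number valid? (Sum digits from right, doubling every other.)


Luhn sum = 42
42 mod 10 = 2

Invalid (Luhn sum mod 10 = 2)


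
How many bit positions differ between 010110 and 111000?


XOR: 101110
Count of 1s: 4

4


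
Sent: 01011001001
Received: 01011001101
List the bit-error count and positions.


XOR: 00000000100

1 error(s) at position(s): 8


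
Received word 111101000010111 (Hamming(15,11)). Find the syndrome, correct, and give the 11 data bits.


Syndrome = 5: error at position 5

Data: 11100010111 (corrected bit 5)


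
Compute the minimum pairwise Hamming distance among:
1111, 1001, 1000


Comparing all pairs, minimum distance: 1
Can detect 0 errors, correct 0 errors

1


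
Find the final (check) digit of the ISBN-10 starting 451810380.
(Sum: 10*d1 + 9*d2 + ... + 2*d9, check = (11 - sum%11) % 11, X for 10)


Weighted sum: 191
191 mod 11 = 4

Check digit: 7


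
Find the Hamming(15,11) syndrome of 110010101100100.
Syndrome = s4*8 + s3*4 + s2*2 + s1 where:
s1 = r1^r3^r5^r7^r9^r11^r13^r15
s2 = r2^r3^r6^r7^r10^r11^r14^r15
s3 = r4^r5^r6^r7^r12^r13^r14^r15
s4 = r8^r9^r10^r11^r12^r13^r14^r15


s1=1, s2=1, s3=1, s4=1

Syndrome = 15 (error at position 15)


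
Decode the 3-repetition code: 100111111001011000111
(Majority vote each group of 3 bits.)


Groups: 100, 111, 111, 001, 011, 000, 111
Majority votes: 0110101

0110101


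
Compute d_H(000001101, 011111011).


XOR: 011110110
Count of 1s: 6

6


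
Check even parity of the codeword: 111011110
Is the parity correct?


Number of 1s: 7

No, parity error (7 ones)


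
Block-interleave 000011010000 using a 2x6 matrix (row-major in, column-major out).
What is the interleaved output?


Matrix:
  000011
  010000
Read columns: 000100001010

000100001010


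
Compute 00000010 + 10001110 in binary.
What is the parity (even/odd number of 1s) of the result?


00000010 = 2
10001110 = 142
Sum = 144 = 10010000
1s count = 2

even parity (2 ones in 10010000)


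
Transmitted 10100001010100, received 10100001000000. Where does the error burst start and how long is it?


XOR: 00000000010100

Burst at position 9, length 3


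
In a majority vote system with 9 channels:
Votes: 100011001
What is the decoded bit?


Ones: 4 out of 9
Threshold: 5

0 (4/9 voted 1)


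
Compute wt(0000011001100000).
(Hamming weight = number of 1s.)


Counting 1s in 0000011001100000

4


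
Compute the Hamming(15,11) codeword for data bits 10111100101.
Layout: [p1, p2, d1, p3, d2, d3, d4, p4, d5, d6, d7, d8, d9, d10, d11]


Parity bits: p1=1, p2=1, p3=0, p4=0

111001101100101


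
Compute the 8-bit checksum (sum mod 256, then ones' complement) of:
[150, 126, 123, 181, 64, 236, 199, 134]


Sum = 1213 mod 256 = 189
Complement = 66

66


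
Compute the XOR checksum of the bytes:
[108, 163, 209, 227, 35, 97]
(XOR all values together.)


XOR chain: 108 ^ 163 ^ 209 ^ 227 ^ 35 ^ 97 = 191

191


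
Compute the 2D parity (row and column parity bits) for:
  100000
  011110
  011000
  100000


Row parities: 1001
Column parities: 000110

Row P: 1001, Col P: 000110, Corner: 0


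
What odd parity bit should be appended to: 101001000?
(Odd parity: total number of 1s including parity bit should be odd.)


Number of 1s in data: 3
Parity bit: 0

0


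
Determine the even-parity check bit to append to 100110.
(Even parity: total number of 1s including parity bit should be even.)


Number of 1s in data: 3
Parity bit: 1

1


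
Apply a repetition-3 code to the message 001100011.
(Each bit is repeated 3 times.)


Each bit -> 3 copies

000000111111000000000111111


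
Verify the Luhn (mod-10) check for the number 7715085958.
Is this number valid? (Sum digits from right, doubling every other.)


Luhn sum = 46
46 mod 10 = 6

Invalid (Luhn sum mod 10 = 6)


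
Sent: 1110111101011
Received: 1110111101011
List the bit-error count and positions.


XOR: 0000000000000

0 errors (received matches sent)


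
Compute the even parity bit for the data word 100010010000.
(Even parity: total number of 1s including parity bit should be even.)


Number of 1s in data: 3
Parity bit: 1

1


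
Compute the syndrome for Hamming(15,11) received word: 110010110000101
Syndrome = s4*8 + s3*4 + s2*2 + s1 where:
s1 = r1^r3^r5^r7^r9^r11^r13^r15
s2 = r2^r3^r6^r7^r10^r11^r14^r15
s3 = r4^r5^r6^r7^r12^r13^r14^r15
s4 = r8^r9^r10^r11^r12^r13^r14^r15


s1=1, s2=1, s3=0, s4=1

Syndrome = 11 (error at position 11)


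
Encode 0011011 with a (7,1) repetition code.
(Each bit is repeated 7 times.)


Each bit -> 7 copies

0000000000000011111111111111000000011111111111111


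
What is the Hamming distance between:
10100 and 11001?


XOR: 01101
Count of 1s: 3

3


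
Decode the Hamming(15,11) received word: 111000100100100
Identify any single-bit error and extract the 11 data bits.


Syndrome = 0: no error detected

Data: 10010100100 (no errors)


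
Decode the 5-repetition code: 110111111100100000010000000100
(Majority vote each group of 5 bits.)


Groups: 11011, 11111, 00100, 00001, 00000, 00100
Majority votes: 110000

110000


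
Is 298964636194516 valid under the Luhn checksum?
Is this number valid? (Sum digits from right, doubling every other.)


Luhn sum = 92
92 mod 10 = 2

Invalid (Luhn sum mod 10 = 2)


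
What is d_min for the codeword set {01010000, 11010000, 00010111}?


Comparing all pairs, minimum distance: 1
Can detect 0 errors, correct 0 errors

1


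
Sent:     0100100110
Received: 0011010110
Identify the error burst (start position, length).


XOR: 0111110000

Burst at position 1, length 5


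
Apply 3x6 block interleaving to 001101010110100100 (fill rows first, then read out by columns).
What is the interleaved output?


Matrix:
  001101
  010110
  100100
Read columns: 001010100111010100

001010100111010100


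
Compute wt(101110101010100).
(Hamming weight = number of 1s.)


Counting 1s in 101110101010100

8


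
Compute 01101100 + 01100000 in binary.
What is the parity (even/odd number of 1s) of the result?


01101100 = 108
01100000 = 96
Sum = 204 = 11001100
1s count = 4

even parity (4 ones in 11001100)


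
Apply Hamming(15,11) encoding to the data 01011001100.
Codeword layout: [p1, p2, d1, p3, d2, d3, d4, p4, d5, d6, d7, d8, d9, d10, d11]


Parity bits: p1=0, p2=1, p3=0, p4=1

010010111001100


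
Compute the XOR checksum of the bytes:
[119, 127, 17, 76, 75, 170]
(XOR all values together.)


XOR chain: 119 ^ 127 ^ 17 ^ 76 ^ 75 ^ 170 = 180

180


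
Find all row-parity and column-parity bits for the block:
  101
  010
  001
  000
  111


Row parities: 01101
Column parities: 001

Row P: 01101, Col P: 001, Corner: 1


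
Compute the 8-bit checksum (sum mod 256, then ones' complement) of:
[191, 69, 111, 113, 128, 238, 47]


Sum = 897 mod 256 = 129
Complement = 126

126


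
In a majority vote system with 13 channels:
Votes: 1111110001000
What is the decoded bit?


Ones: 7 out of 13
Threshold: 7

1 (7/13 voted 1)


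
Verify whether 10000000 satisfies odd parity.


Number of 1s: 1

Yes, parity is correct (1 ones)


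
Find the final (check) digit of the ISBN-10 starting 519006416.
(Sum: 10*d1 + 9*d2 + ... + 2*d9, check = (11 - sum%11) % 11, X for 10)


Weighted sum: 192
192 mod 11 = 5

Check digit: 6


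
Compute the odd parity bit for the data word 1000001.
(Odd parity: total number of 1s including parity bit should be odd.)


Number of 1s in data: 2
Parity bit: 1

1


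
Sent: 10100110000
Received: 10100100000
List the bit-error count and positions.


XOR: 00000010000

1 error(s) at position(s): 6


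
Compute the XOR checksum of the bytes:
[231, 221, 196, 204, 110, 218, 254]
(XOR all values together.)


XOR chain: 231 ^ 221 ^ 196 ^ 204 ^ 110 ^ 218 ^ 254 = 120

120


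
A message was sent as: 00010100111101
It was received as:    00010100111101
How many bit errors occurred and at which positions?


XOR: 00000000000000

0 errors (received matches sent)


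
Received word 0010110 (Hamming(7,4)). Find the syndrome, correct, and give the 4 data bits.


Syndrome = 0: no error detected

Data: 1110 (no errors)


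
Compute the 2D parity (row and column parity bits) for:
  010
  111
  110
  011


Row parities: 1100
Column parities: 000

Row P: 1100, Col P: 000, Corner: 0


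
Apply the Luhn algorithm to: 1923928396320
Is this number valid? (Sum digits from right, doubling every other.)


Luhn sum = 64
64 mod 10 = 4

Invalid (Luhn sum mod 10 = 4)


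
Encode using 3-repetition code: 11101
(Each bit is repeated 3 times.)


Each bit -> 3 copies

111111111000111


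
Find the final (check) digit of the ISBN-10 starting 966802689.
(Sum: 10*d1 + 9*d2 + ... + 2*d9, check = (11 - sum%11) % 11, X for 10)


Weighted sum: 324
324 mod 11 = 5

Check digit: 6


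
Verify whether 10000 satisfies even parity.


Number of 1s: 1

No, parity error (1 ones)


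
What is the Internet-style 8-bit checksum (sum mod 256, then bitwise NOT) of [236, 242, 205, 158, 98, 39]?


Sum = 978 mod 256 = 210
Complement = 45

45


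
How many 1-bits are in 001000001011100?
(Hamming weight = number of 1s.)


Counting 1s in 001000001011100

5


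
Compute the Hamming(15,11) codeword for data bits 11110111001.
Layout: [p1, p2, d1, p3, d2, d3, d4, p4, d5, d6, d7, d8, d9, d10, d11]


Parity bits: p1=1, p2=0, p3=1, p4=0

101111100111001


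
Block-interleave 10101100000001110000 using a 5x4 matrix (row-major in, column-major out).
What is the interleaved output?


Matrix:
  1010
  1100
  0000
  0111
  0000
Read columns: 11000010101001000010

11000010101001000010


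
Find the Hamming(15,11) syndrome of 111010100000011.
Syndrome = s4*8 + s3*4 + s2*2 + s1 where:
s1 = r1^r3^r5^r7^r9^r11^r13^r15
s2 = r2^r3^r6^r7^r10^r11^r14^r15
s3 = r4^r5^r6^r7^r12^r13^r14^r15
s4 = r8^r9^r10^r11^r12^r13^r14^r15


s1=1, s2=1, s3=0, s4=0

Syndrome = 3 (error at position 3)


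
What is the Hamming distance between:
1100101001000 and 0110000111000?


XOR: 1010101110000
Count of 1s: 6

6


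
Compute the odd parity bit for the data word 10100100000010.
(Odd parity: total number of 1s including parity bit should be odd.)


Number of 1s in data: 4
Parity bit: 1

1


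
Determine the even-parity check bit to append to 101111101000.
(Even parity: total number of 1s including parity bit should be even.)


Number of 1s in data: 7
Parity bit: 1

1


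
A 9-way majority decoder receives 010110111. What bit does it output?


Ones: 6 out of 9
Threshold: 5

1 (6/9 voted 1)


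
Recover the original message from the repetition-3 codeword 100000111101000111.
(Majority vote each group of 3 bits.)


Groups: 100, 000, 111, 101, 000, 111
Majority votes: 001101

001101


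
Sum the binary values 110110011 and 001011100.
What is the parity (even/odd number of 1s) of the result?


110110011 = 435
001011100 = 92
Sum = 527 = 1000001111
1s count = 5

odd parity (5 ones in 1000001111)


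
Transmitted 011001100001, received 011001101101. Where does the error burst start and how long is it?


XOR: 000000001100

Burst at position 8, length 2


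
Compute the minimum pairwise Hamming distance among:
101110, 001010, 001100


Comparing all pairs, minimum distance: 2
Can detect 1 errors, correct 0 errors

2


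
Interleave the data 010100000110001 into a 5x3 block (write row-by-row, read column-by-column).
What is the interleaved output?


Matrix:
  010
  100
  000
  110
  001
Read columns: 010101001000001

010101001000001


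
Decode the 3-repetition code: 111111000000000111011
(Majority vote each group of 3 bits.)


Groups: 111, 111, 000, 000, 000, 111, 011
Majority votes: 1100011

1100011


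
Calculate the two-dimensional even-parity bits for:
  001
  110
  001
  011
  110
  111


Row parities: 101001
Column parities: 100

Row P: 101001, Col P: 100, Corner: 1


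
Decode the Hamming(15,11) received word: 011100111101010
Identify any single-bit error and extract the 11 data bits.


Syndrome = 11: error at position 11

Data: 10011111010 (corrected bit 11)


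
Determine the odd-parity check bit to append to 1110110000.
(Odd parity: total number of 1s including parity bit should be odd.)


Number of 1s in data: 5
Parity bit: 0

0


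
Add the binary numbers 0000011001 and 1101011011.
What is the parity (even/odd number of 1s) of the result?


0000011001 = 25
1101011011 = 859
Sum = 884 = 1101110100
1s count = 6

even parity (6 ones in 1101110100)


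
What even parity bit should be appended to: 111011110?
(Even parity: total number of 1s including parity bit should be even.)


Number of 1s in data: 7
Parity bit: 1

1


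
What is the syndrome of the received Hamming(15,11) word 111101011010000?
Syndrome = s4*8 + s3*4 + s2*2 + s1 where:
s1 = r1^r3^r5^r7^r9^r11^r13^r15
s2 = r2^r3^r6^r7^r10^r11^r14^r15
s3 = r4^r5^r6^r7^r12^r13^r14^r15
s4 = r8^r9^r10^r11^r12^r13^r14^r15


s1=0, s2=0, s3=0, s4=1

Syndrome = 8 (error at position 8)


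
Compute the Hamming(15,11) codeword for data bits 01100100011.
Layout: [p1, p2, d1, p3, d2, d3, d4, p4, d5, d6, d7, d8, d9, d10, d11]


Parity bits: p1=0, p2=0, p3=0, p4=1

000011010100011


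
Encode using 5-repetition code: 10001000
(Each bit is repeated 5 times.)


Each bit -> 5 copies

1111100000000000000011111000000000000000


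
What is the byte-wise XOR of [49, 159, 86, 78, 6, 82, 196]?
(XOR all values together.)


XOR chain: 49 ^ 159 ^ 86 ^ 78 ^ 6 ^ 82 ^ 196 = 38

38


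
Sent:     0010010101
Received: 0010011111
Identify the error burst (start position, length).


XOR: 0000001010

Burst at position 6, length 3


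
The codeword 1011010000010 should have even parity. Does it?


Number of 1s: 5

No, parity error (5 ones)


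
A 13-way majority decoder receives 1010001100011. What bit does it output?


Ones: 6 out of 13
Threshold: 7

0 (6/13 voted 1)


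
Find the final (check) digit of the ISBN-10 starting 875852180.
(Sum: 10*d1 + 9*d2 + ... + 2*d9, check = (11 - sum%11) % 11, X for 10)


Weighted sum: 307
307 mod 11 = 10

Check digit: 1


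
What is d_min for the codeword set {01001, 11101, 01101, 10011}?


Comparing all pairs, minimum distance: 1
Can detect 0 errors, correct 0 errors

1


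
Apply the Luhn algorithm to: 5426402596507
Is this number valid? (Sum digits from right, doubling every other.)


Luhn sum = 49
49 mod 10 = 9

Invalid (Luhn sum mod 10 = 9)


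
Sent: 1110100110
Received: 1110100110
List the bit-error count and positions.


XOR: 0000000000

0 errors (received matches sent)


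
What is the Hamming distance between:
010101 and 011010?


XOR: 001111
Count of 1s: 4

4


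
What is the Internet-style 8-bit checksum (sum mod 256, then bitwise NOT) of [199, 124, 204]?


Sum = 527 mod 256 = 15
Complement = 240

240


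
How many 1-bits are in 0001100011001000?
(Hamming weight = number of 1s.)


Counting 1s in 0001100011001000

5


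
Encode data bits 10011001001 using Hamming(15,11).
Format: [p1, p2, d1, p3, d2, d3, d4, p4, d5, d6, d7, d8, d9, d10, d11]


Parity bits: p1=0, p2=1, p3=1, p4=1

011100111001001


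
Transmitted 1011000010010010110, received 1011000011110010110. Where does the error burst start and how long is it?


XOR: 0000000001100000000

Burst at position 9, length 2


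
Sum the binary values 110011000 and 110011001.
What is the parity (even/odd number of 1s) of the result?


110011000 = 408
110011001 = 409
Sum = 817 = 1100110001
1s count = 5

odd parity (5 ones in 1100110001)


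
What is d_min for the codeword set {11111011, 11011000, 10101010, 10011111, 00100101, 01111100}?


Comparing all pairs, minimum distance: 3
Can detect 2 errors, correct 1 errors

3


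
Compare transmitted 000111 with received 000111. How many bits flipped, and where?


XOR: 000000

0 errors (received matches sent)


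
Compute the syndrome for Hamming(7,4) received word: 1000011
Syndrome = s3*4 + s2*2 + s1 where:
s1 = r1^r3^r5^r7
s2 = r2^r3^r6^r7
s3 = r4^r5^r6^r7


s1=0, s2=0, s3=0

Syndrome = 0 (no error)


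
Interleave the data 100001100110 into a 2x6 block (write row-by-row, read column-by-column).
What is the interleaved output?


Matrix:
  100001
  100110
Read columns: 110000010110

110000010110


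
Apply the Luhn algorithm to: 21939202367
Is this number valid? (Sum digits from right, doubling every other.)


Luhn sum = 49
49 mod 10 = 9

Invalid (Luhn sum mod 10 = 9)


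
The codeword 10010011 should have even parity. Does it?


Number of 1s: 4

Yes, parity is correct (4 ones)


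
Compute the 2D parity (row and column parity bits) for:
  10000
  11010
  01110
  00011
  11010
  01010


Row parities: 111010
Column parities: 10111

Row P: 111010, Col P: 10111, Corner: 0


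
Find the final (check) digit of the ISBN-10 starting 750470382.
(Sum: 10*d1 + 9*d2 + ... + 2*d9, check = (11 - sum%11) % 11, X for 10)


Weighted sum: 225
225 mod 11 = 5

Check digit: 6


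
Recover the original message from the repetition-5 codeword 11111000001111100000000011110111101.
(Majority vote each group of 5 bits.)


Groups: 11111, 00000, 11111, 00000, 00001, 11101, 11101
Majority votes: 1010011

1010011


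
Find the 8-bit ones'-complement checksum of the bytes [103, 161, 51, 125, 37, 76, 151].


Sum = 704 mod 256 = 192
Complement = 63

63


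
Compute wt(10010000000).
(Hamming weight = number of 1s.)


Counting 1s in 10010000000

2


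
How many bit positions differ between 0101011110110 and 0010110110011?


XOR: 0111101000101
Count of 1s: 7

7


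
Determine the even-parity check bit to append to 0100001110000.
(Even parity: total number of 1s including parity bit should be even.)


Number of 1s in data: 4
Parity bit: 0

0


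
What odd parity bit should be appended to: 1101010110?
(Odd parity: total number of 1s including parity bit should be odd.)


Number of 1s in data: 6
Parity bit: 1

1


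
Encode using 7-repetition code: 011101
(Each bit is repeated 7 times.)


Each bit -> 7 copies

000000011111111111111111111100000001111111


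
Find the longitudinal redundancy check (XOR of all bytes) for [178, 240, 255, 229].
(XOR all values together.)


XOR chain: 178 ^ 240 ^ 255 ^ 229 = 88

88


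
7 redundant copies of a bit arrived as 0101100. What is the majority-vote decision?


Ones: 3 out of 7
Threshold: 4

0 (3/7 voted 1)


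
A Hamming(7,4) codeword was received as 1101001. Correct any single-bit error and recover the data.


Syndrome = 0: no error detected

Data: 0001 (no errors)


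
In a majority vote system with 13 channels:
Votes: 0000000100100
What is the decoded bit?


Ones: 2 out of 13
Threshold: 7

0 (2/13 voted 1)


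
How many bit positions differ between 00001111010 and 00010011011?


XOR: 00011100001
Count of 1s: 4

4


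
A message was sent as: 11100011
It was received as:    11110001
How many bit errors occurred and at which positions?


XOR: 00010010

2 error(s) at position(s): 3, 6


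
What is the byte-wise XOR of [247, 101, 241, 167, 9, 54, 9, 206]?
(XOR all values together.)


XOR chain: 247 ^ 101 ^ 241 ^ 167 ^ 9 ^ 54 ^ 9 ^ 206 = 60

60


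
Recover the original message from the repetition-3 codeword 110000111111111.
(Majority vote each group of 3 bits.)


Groups: 110, 000, 111, 111, 111
Majority votes: 10111

10111


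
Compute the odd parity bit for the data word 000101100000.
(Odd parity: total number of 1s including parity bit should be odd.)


Number of 1s in data: 3
Parity bit: 0

0


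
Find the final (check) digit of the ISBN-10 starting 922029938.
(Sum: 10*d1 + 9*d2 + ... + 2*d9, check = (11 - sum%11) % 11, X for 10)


Weighted sum: 242
242 mod 11 = 0

Check digit: 0


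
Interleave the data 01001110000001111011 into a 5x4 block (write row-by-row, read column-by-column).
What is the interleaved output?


Matrix:
  0100
  1110
  0000
  0111
  1011
Read columns: 01001110100101100011

01001110100101100011


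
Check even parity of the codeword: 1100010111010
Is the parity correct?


Number of 1s: 7

No, parity error (7 ones)


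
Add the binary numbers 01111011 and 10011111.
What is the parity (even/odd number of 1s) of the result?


01111011 = 123
10011111 = 159
Sum = 282 = 100011010
1s count = 4

even parity (4 ones in 100011010)


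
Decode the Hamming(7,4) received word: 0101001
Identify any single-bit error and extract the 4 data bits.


Syndrome = 1: error at position 1

Data: 0001 (corrected bit 1)


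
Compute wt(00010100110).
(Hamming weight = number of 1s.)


Counting 1s in 00010100110

4


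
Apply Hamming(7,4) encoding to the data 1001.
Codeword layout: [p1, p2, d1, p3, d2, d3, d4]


Parity bits: p1=0, p2=0, p3=1

0011001


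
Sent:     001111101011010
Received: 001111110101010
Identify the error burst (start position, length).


XOR: 000000011110000

Burst at position 7, length 4


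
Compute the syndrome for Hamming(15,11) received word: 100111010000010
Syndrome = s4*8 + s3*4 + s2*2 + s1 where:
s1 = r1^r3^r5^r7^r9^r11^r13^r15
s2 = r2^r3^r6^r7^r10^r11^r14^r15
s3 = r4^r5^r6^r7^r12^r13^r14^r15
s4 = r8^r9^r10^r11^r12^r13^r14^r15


s1=0, s2=0, s3=0, s4=0

Syndrome = 0 (no error)


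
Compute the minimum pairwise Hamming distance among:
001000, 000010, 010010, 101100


Comparing all pairs, minimum distance: 1
Can detect 0 errors, correct 0 errors

1


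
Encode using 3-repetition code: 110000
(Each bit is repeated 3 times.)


Each bit -> 3 copies

111111000000000000


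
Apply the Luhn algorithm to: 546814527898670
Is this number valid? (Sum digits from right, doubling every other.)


Luhn sum = 85
85 mod 10 = 5

Invalid (Luhn sum mod 10 = 5)


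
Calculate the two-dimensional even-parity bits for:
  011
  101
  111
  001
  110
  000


Row parities: 001100
Column parities: 110

Row P: 001100, Col P: 110, Corner: 0


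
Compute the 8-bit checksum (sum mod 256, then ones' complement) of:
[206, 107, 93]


Sum = 406 mod 256 = 150
Complement = 105

105


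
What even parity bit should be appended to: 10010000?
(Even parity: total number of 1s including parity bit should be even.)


Number of 1s in data: 2
Parity bit: 0

0


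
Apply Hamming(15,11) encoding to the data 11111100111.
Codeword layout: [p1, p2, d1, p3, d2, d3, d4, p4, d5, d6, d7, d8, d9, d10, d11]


Parity bits: p1=0, p2=0, p3=0, p4=1

001011111100111


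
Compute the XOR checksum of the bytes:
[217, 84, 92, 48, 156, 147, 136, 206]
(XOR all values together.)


XOR chain: 217 ^ 84 ^ 92 ^ 48 ^ 156 ^ 147 ^ 136 ^ 206 = 168

168


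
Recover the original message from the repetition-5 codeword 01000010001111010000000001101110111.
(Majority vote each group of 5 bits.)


Groups: 01000, 01000, 11110, 10000, 00000, 11011, 10111
Majority votes: 0010011

0010011


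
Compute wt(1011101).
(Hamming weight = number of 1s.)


Counting 1s in 1011101

5


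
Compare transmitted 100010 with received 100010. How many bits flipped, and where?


XOR: 000000

0 errors (received matches sent)


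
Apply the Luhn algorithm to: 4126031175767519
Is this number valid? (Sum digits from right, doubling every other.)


Luhn sum = 67
67 mod 10 = 7

Invalid (Luhn sum mod 10 = 7)


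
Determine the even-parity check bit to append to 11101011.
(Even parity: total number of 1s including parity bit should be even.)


Number of 1s in data: 6
Parity bit: 0

0


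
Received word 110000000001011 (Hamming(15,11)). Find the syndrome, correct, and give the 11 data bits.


Syndrome = 14: error at position 14

Data: 00000001001 (corrected bit 14)


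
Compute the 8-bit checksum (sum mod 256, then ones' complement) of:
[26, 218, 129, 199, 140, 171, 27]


Sum = 910 mod 256 = 142
Complement = 113

113


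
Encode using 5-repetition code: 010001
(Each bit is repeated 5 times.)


Each bit -> 5 copies

000001111100000000000000011111


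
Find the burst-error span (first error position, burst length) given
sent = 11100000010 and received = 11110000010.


XOR: 00010000000

Burst at position 3, length 1


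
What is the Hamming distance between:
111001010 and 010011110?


XOR: 101010100
Count of 1s: 4

4


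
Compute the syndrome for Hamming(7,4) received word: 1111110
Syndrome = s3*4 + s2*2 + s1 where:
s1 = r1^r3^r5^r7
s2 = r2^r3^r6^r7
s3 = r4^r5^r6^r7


s1=1, s2=1, s3=1

Syndrome = 7 (error at position 7)


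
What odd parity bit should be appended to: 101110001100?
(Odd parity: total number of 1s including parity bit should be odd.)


Number of 1s in data: 6
Parity bit: 1

1


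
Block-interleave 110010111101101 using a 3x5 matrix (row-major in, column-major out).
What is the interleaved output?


Matrix:
  11001
  01111
  01101
Read columns: 100111011010111

100111011010111


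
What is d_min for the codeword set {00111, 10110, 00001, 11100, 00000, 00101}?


Comparing all pairs, minimum distance: 1
Can detect 0 errors, correct 0 errors

1


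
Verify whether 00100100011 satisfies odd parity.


Number of 1s: 4

No, parity error (4 ones)


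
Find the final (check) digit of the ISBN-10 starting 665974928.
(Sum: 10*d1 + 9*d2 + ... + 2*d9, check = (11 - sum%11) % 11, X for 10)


Weighted sum: 337
337 mod 11 = 7

Check digit: 4


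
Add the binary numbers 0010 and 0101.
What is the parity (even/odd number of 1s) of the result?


0010 = 2
0101 = 5
Sum = 7 = 111
1s count = 3

odd parity (3 ones in 111)


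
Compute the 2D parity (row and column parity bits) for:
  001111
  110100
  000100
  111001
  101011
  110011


Row parities: 011000
Column parities: 011110

Row P: 011000, Col P: 011110, Corner: 0


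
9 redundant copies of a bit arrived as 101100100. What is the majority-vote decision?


Ones: 4 out of 9
Threshold: 5

0 (4/9 voted 1)


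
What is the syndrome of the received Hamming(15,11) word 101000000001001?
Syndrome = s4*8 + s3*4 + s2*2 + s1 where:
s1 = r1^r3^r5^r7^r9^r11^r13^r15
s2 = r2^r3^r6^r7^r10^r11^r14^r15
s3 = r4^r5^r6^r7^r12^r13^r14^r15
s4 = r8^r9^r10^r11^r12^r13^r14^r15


s1=1, s2=0, s3=0, s4=0

Syndrome = 1 (error at position 1)


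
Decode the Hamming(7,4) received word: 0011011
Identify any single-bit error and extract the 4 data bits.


Syndrome = 6: error at position 6

Data: 1001 (corrected bit 6)


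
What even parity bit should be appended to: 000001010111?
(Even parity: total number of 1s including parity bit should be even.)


Number of 1s in data: 5
Parity bit: 1

1


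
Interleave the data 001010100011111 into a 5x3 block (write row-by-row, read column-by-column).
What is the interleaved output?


Matrix:
  001
  010
  100
  011
  111
Read columns: 001010101110011

001010101110011


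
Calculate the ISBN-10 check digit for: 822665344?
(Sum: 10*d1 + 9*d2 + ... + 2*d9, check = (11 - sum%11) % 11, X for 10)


Weighted sum: 249
249 mod 11 = 7

Check digit: 4


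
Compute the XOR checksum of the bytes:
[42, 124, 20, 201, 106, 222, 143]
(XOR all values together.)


XOR chain: 42 ^ 124 ^ 20 ^ 201 ^ 106 ^ 222 ^ 143 = 176

176


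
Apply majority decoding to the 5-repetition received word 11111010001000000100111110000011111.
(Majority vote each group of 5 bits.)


Groups: 11111, 01000, 10000, 00100, 11111, 00000, 11111
Majority votes: 1000101

1000101


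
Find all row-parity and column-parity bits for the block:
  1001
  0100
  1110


Row parities: 011
Column parities: 0011

Row P: 011, Col P: 0011, Corner: 0


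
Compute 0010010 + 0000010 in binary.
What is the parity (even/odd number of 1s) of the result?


0010010 = 18
0000010 = 2
Sum = 20 = 10100
1s count = 2

even parity (2 ones in 10100)


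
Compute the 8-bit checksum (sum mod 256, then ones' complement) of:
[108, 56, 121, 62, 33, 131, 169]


Sum = 680 mod 256 = 168
Complement = 87

87


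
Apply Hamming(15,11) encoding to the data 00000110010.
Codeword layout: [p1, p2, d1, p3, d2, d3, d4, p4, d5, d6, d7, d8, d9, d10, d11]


Parity bits: p1=1, p2=1, p3=1, p4=1

110100010110010


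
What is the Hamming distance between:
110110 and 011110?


XOR: 101000
Count of 1s: 2

2


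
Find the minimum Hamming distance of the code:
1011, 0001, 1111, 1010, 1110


Comparing all pairs, minimum distance: 1
Can detect 0 errors, correct 0 errors

1


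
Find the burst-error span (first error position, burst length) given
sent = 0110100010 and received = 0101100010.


XOR: 0011000000

Burst at position 2, length 2


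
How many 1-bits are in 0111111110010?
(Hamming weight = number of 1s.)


Counting 1s in 0111111110010

9


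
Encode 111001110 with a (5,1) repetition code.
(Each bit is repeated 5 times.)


Each bit -> 5 copies

111111111111111000000000011111111111111100000


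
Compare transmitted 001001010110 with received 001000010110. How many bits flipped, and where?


XOR: 000001000000

1 error(s) at position(s): 5


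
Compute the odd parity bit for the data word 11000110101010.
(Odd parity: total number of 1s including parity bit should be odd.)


Number of 1s in data: 7
Parity bit: 0

0


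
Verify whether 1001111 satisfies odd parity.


Number of 1s: 5

Yes, parity is correct (5 ones)


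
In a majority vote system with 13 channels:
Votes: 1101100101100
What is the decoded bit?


Ones: 7 out of 13
Threshold: 7

1 (7/13 voted 1)


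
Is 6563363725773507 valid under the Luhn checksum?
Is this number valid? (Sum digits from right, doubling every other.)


Luhn sum = 78
78 mod 10 = 8

Invalid (Luhn sum mod 10 = 8)


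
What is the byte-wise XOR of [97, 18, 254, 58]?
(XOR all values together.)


XOR chain: 97 ^ 18 ^ 254 ^ 58 = 183

183


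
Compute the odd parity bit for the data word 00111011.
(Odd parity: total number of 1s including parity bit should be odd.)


Number of 1s in data: 5
Parity bit: 0

0


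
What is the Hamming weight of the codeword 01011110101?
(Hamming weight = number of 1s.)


Counting 1s in 01011110101

7


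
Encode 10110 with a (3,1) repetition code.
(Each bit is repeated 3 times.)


Each bit -> 3 copies

111000111111000


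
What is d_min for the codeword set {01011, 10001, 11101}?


Comparing all pairs, minimum distance: 2
Can detect 1 errors, correct 0 errors

2


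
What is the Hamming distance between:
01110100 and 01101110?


XOR: 00011010
Count of 1s: 3

3


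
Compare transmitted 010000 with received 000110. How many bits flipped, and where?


XOR: 010110

3 error(s) at position(s): 1, 3, 4


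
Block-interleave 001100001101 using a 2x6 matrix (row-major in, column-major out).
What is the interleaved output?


Matrix:
  001100
  001101
Read columns: 000011110001

000011110001


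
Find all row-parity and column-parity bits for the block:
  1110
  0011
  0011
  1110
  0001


Row parities: 10011
Column parities: 0001

Row P: 10011, Col P: 0001, Corner: 1


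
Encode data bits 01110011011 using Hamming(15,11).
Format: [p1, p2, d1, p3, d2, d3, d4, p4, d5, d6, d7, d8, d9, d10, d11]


Parity bits: p1=0, p2=1, p3=0, p4=0

010011100011011


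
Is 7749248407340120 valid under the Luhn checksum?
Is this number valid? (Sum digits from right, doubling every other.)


Luhn sum = 70
70 mod 10 = 0

Valid (Luhn sum mod 10 = 0)


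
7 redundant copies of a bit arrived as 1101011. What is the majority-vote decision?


Ones: 5 out of 7
Threshold: 4

1 (5/7 voted 1)


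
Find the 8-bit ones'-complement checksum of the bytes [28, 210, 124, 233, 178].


Sum = 773 mod 256 = 5
Complement = 250

250


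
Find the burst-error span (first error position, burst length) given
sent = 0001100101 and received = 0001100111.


XOR: 0000000010

Burst at position 8, length 1


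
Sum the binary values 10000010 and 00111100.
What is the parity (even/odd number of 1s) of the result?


10000010 = 130
00111100 = 60
Sum = 190 = 10111110
1s count = 6

even parity (6 ones in 10111110)


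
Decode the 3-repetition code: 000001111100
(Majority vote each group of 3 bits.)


Groups: 000, 001, 111, 100
Majority votes: 0010

0010


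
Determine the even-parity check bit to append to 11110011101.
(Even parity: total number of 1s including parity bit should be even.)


Number of 1s in data: 8
Parity bit: 0

0


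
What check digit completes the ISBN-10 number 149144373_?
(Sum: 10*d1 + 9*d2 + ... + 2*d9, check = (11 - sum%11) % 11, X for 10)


Weighted sum: 208
208 mod 11 = 10

Check digit: 1


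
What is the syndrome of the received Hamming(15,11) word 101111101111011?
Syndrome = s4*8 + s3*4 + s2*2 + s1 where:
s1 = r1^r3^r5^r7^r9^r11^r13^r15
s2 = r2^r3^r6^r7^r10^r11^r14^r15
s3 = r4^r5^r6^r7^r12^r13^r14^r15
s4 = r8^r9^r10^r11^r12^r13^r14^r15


s1=1, s2=1, s3=1, s4=0

Syndrome = 7 (error at position 7)


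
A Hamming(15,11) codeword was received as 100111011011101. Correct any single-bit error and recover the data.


Syndrome = 2: error at position 2

Data: 01101011101 (corrected bit 2)


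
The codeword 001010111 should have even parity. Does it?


Number of 1s: 5

No, parity error (5 ones)


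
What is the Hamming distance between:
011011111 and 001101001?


XOR: 010110110
Count of 1s: 5

5


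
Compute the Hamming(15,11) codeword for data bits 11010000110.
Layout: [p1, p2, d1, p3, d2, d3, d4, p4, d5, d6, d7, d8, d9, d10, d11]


Parity bits: p1=0, p2=1, p3=0, p4=0

011010100000110


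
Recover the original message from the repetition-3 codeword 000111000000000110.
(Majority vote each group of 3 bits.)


Groups: 000, 111, 000, 000, 000, 110
Majority votes: 010001

010001


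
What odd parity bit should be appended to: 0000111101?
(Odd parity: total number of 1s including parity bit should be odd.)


Number of 1s in data: 5
Parity bit: 0

0


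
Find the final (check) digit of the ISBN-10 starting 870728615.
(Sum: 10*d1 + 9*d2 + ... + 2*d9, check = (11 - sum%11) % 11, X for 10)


Weighted sum: 281
281 mod 11 = 6

Check digit: 5


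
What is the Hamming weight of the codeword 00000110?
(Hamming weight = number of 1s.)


Counting 1s in 00000110

2


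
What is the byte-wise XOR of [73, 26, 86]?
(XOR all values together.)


XOR chain: 73 ^ 26 ^ 86 = 5

5


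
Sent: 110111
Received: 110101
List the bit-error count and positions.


XOR: 000010

1 error(s) at position(s): 4


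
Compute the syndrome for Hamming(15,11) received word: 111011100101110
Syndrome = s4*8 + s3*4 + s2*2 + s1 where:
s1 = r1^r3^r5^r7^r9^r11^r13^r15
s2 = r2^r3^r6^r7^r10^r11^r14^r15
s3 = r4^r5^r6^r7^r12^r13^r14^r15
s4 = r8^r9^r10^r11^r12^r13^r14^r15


s1=1, s2=0, s3=0, s4=0

Syndrome = 1 (error at position 1)


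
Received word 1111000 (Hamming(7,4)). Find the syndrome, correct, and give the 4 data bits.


Syndrome = 4: error at position 4

Data: 1000 (corrected bit 4)


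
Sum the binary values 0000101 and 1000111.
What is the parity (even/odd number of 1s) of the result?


0000101 = 5
1000111 = 71
Sum = 76 = 1001100
1s count = 3

odd parity (3 ones in 1001100)


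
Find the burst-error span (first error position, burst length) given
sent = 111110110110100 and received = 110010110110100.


XOR: 001100000000000

Burst at position 2, length 2


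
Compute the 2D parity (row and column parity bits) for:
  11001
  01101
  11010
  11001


Row parities: 1111
Column parities: 10111

Row P: 1111, Col P: 10111, Corner: 0


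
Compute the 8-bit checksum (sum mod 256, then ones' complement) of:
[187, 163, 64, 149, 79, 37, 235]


Sum = 914 mod 256 = 146
Complement = 109

109


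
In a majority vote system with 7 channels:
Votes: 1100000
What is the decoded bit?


Ones: 2 out of 7
Threshold: 4

0 (2/7 voted 1)


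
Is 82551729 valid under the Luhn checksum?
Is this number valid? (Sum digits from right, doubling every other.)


Luhn sum = 37
37 mod 10 = 7

Invalid (Luhn sum mod 10 = 7)


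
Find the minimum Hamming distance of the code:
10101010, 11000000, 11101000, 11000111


Comparing all pairs, minimum distance: 2
Can detect 1 errors, correct 0 errors

2


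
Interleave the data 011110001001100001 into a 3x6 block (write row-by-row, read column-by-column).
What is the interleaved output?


Matrix:
  011110
  001001
  100001
Read columns: 001100110100100011

001100110100100011


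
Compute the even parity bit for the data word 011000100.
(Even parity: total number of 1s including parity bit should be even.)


Number of 1s in data: 3
Parity bit: 1

1


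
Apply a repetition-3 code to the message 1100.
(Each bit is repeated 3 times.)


Each bit -> 3 copies

111111000000


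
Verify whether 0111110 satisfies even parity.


Number of 1s: 5

No, parity error (5 ones)


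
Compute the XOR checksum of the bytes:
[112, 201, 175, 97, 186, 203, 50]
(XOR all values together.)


XOR chain: 112 ^ 201 ^ 175 ^ 97 ^ 186 ^ 203 ^ 50 = 52

52


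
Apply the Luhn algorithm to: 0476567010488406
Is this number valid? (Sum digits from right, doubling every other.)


Luhn sum = 62
62 mod 10 = 2

Invalid (Luhn sum mod 10 = 2)
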